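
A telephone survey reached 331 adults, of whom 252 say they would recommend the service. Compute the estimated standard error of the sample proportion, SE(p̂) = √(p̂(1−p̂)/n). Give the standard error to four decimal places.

SE = 0.0234

The sample proportion is 252/331 = 0.76133.
p̂(1−p̂) = 0.76133·0.23867 = 0.181707.
SE = √(0.181707/331) = √0.000548964 = 0.0234.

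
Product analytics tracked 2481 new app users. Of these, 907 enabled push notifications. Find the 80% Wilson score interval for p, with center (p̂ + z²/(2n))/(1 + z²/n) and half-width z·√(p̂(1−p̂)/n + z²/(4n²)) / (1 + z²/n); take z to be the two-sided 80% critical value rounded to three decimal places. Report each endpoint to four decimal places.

p̂ = 907/2481 = 0.36558; z = 1.282, so z² = 1.643524.
1 + z²/n = 1.000662.
Adjusted center: (0.36558 + z²/(2n))/1.000662 = 0.36567.
Radicand: p̂(1−p̂)/n + z²/(4n²) = 0.000093483 + 0.000000067 = 0.000093550.
Half-width = 1.282·√0.000093550/1.000662 = 0.01239.
Interval: 0.36567 ± 0.01239 → (0.3533, 0.3781).

(0.3533, 0.3781)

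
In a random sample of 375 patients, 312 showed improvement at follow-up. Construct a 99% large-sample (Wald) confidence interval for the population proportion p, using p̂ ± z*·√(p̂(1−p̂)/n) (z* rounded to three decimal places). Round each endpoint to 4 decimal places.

With x = 312 successes in n = 375, p̂ = 0.83200.
SE = √(p̂(1−p̂)/n) = √(0.139776/375) = 0.019306.
For 99% confidence, z* = 2.576.
Margin of error: 2.576 × 0.019306 = 0.04973.
So the interval runs from 0.7823 to 0.8817.

(0.7823, 0.8817)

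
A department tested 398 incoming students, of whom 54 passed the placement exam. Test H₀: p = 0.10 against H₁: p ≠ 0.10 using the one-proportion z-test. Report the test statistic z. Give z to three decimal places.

z = 2.373

Sample proportion p̂ = 54/398 = 0.13568.
Under H₀, SE = √(p₀(1−p₀)/n) = √(0.10·0.90/398) = √0.000226131 = 0.015038.
z = (0.13568 − 0.10)/0.015038 = 0.03568/0.015038 = 2.373.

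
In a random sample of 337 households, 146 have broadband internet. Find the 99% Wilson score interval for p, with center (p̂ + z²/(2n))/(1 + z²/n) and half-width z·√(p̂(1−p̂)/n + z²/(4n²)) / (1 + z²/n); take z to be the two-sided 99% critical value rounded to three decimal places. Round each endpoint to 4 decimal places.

p̂ = 146/337 = 0.43323; z = 2.576, so z² = 6.635776.
1 + z²/n = 1.019691.
Center = (0.43323 + 0.009845)/1.019691 = 0.43452.
Radicand: p̂(1−p̂)/n + z²/(4n²) = 0.000728612 + 0.000014607 = 0.000743219.
Half-width = z·√(radicand)/denom = 2.576·0.027262/1.019691 = 0.06887.
CI: 0.43452 ± 0.06887 = (0.3657, 0.5034).

(0.3657, 0.5034)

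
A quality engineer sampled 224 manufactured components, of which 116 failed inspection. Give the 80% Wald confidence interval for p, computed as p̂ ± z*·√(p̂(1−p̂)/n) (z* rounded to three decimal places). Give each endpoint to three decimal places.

With x = 116 successes in n = 224, p̂ = 0.51786.
Standard error of p̂: √(0.249681/224) = √0.001114648 = 0.033386.
For 80% confidence, z* = 1.282.
Margin = 1.282·0.033386 = 0.04280.
Interval: 0.51786 ± 0.04280 → (0.475, 0.561).

(0.475, 0.561)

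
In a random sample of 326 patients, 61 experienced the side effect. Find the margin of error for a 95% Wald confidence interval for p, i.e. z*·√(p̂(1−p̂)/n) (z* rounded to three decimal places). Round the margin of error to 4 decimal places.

ME = 0.0423

p̂ = 61/326 = 0.18712.
SE = √(p̂(1−p̂)/n) = √(0.152104/326) = 0.021600.
z* = 1.960 at the 95% level.
Margin of error = z*·SE = 1.960 × 0.021600 = 0.0423.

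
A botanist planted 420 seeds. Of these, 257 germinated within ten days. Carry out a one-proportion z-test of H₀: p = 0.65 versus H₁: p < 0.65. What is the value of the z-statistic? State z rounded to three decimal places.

The sample proportion is 257/420 = 0.61190.
Null standard error: √(0.65·0.35/420) = √0.000541667 = 0.023274.
z = (0.61190 − 0.65)/0.023274 = -0.03810/0.023274 = -1.637.

z = -1.637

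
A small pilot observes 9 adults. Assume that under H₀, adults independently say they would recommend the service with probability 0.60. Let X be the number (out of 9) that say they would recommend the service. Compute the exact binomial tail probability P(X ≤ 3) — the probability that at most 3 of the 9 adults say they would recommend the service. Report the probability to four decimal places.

X ~ Binomial(n=9, p=0.60).
P(X ≤ 3) = C(9,0)·0.60^0·0.40^9 + C(9,1)·0.60^1·0.40^8 + C(9,2)·0.60^2·0.40^7 + C(9,3)·0.60^3·0.40^6.
= 0.000262 + 0.003539 + 0.021234 + 0.074318 = 0.0994.

P = 0.0994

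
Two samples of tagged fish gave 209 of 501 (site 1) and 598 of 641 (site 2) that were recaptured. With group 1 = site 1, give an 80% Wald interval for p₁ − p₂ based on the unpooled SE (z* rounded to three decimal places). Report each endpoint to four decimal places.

(-0.5467, -0.4848)

p̂₁ = 209/501 = 0.41717, p̂₂ = 598/641 = 0.93292; p̂₁ − p̂₂ = -0.51575.
Unpooled SE = √(p̂₁(1−p̂₁)/n₁ + p̂₂(1−p̂₂)/n₂) = √(0.000485306 + 0.000097633) = 0.024144.
The 80% critical value is z* = 1.282. Margin = 1.282·0.024144 = 0.03095.
Interval: -0.51575 ± 0.03095 → (-0.5467, -0.4848).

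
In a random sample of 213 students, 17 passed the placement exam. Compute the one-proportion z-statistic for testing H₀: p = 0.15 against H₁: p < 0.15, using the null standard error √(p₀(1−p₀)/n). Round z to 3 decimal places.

z = -2.869

With x = 17 successes in n = 213, p̂ = 0.07981.
Under H₀, SE = √(p₀(1−p₀)/n) = √(0.15·0.85/213) = √0.000598592 = 0.024466.
z = (p̂ − p₀)/SE = (0.07981 − 0.15)/0.024466 = -2.869.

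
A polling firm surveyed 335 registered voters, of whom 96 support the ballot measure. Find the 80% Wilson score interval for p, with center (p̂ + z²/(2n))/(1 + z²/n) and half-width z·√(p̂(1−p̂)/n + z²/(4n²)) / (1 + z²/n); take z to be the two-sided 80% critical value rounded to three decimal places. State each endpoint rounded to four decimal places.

(0.2560, 0.3192)

p̂ = 96/335 = 0.28657; z = 1.282, so z² = 1.643524.
1 + z²/n = 1.004906.
Center = (0.28657 + 0.002453)/1.004906 = 0.28761.
Radicand: p̂(1−p̂)/n + z²/(4n²) = 0.000610288 + 0.000003661 = 0.000613949.
Half-width = z·√(radicand)/denom = 1.282·0.024778/1.004906 = 0.03161.
Interval: 0.28761 ± 0.03161 → (0.2560, 0.3192).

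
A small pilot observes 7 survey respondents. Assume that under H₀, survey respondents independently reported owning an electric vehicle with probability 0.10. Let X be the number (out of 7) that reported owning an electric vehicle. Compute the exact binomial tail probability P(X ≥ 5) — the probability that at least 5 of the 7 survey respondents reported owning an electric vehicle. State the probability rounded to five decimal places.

P = 0.00018

X ~ Binomial(n=7, p=0.10).
P(X ≥ 5) = C(7,5)·0.10^5·0.90^2 + C(7,6)·0.10^6·0.90^1 + C(7,7)·0.10^7·0.90^0.
= 0.000170 + 0.000006 + 0.000000 = 0.00018.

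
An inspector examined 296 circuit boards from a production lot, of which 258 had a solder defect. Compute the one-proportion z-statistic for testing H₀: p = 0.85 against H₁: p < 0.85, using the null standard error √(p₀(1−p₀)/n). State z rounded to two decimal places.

z = 1.04

p̂ = 258/296 = 0.87162.
Under H₀, SE = √(p₀(1−p₀)/n) = √(0.85·0.15/296) = √0.000430743 = 0.020754.
z = (p̂ − p₀)/SE = (0.87162 − 0.85)/0.020754 = 1.04.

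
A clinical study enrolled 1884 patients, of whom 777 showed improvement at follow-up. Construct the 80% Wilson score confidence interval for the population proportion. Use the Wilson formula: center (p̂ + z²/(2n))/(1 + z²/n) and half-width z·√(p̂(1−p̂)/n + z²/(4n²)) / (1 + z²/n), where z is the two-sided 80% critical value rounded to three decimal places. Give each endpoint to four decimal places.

(0.3980, 0.4270)

p̂ = 777/1884 = 0.41242; z = 1.282, so z² = 1.643524.
Denominator 1 + z²/n = 1 + 1.643524/1884 = 1.000872.
Adjusted center: (0.41242 + z²/(2n))/1.000872 = 0.41250.
Radicand: p̂(1−p̂)/n + z²/(4n²) = 0.000128625 + 0.000000116 = 0.000128741.
Half-width = 1.282·√0.000128741/1.000872 = 0.01453.
CI: 0.41250 ± 0.01453 = (0.3980, 0.4270).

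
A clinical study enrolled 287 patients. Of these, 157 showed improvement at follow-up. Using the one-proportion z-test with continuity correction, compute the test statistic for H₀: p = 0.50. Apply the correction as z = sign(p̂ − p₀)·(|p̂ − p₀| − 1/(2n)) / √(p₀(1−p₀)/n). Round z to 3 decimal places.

The sample proportion is 157/287 = 0.54704. p̂ − p₀ = 0.047038.
Continuity correction 1/(2n) = 1/574 = 0.001742.
Corrected numerator: |0.047038| − 0.001742 = 0.045296.
SE₀ = √(0.50·0.50/287) = 0.029514.
z = (+)0.045296/0.029514 = 1.535.

z = 1.535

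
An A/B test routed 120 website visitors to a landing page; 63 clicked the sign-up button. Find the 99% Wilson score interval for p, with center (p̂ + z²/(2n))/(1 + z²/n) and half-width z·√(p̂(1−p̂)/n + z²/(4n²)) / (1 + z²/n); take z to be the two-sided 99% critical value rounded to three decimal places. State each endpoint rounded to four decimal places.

(0.4094, 0.6380)

p̂ = 63/120 = 0.52500; z = 2.576, so z² = 6.635776.
1 + z²/n = 1.055298.
Adjusted center: (0.52500 + z²/(2n))/1.055298 = 0.52369.
Radicand: p̂(1−p̂)/n + z²/(4n²) = 0.002078125 + 0.000115204 = 0.002193329.
Half-width = 2.576·√0.002193329/1.055298 = 0.11432.
Interval: 0.52369 ± 0.11432 → (0.4094, 0.6380).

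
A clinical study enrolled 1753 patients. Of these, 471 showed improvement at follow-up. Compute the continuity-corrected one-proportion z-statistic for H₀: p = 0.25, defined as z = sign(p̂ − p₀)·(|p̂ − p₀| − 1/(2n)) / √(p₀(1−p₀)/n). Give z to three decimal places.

z = 1.779

The sample proportion is 471/1753 = 0.26868. p̂ − p₀ = 0.018682.
Continuity correction 1/(2n) = 1/3506 = 0.000285.
Corrected numerator: |0.018682| − 0.000285 = 0.018397.
SE₀ = √(0.25·0.75/1753) = 0.010342.
z = (+)0.018397/0.010342 = 1.779.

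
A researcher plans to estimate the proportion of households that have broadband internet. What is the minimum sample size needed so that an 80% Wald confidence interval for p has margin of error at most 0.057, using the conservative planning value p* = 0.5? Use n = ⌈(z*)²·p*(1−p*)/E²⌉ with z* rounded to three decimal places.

n = 127

For 80% confidence, z* = 1.282.
p*(1−p*) = 0.50·0.50 = 0.2500.
(z*)²·p*(1−p*)/E² = 1.643524·0.2500/0.003249 = 126.464.
Rounding up, n = 127.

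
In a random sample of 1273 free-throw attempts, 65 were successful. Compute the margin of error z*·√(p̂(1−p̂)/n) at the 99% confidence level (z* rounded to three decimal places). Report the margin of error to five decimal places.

ME = 0.01589

With x = 65 successes in n = 1273, p̂ = 0.05106.
SE = √(p̂(1−p̂)/n) = √(0.048453/1273) = 0.006169.
For 99% confidence, z* = 2.576.
Margin of error = z*·SE = 2.576 × 0.006169 = 0.01589.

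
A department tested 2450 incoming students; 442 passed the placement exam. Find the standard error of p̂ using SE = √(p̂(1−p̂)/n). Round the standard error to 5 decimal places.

Sample proportion p̂ = 442/2450 = 0.18041.
p̂(1−p̂) = 0.18041·0.81959 = 0.147862.
Dividing by n and taking the root: √0.000060352 = 0.00777.

SE = 0.00777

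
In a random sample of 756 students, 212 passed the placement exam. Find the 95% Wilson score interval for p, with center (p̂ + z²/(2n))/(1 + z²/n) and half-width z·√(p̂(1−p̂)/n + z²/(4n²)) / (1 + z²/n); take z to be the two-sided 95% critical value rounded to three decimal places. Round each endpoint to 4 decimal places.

(0.2496, 0.3135)

p̂ = 212/756 = 0.28042; z = 1.960, so z² = 3.841600.
1 + z²/n = 1.005081.
Center = (0.28042 + 0.002541)/1.005081 = 0.28153.
Radicand: p̂(1−p̂)/n + z²/(4n²) = 0.000266913 + 0.000001680 = 0.000268593.
Half-width = z·√(radicand)/denom = 1.960·0.016389/1.005081 = 0.03196.
CI: 0.28153 ± 0.03196 = (0.2496, 0.3135).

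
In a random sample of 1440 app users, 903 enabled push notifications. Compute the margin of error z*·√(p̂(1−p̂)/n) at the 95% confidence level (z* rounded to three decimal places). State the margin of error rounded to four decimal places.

ME = 0.0250

p̂ = 903/1440 = 0.62708.
SE = √(p̂(1−p̂)/n) = √(0.233850/1440) = 0.012743.
z* = 1.960 at the 95% level.
So ME = 0.0250.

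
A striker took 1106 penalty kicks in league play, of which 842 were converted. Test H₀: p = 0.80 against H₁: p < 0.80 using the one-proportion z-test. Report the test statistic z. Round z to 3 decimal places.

p̂ = 842/1106 = 0.76130.
Under H₀, SE = √(p₀(1−p₀)/n) = √(0.80·0.20/1106) = √0.000144665 = 0.012028.
Test statistic: z = -0.03870/0.012028 = -3.217.

z = -3.217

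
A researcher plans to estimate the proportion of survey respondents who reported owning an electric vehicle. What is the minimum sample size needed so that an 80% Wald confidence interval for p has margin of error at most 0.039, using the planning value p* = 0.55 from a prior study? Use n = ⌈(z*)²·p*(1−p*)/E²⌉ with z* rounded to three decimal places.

The 80% critical value is z* = 1.282.
p*(1−p*) = 0.2475.
(z*)²·p*(1−p*)/E² = 1.643524·0.2475/0.001521 = 267.437.
Rounding up, n = 268.

n = 268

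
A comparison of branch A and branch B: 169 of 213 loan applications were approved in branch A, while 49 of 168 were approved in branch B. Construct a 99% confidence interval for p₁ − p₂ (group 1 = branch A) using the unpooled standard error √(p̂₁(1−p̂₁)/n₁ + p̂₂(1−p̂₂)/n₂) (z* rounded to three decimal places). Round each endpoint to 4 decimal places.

p̂₁ = 169/213 = 0.79343, p̂₂ = 49/168 = 0.29167; p̂₁ − p̂₂ = 0.50176.
Unpooled SE = √(p̂₁(1−p̂₁)/n₁ + p̂₂(1−p̂₂)/n₂) = √(0.000769486 + 0.001229745) = 0.044713.
z* = 2.576 at the 99% level. Margin = 2.576·0.044713 = 0.11518.
So the interval runs from 0.3866 to 0.6169.

(0.3866, 0.6169)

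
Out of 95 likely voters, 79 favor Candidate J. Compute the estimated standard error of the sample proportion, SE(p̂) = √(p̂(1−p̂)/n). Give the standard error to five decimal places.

SE = 0.03840

p̂ = 79/95 = 0.83158.
p̂(1−p̂) = 0.83158·0.16842 = 0.140055.
SE = √(0.140055/95) = √0.001474263 = 0.03840.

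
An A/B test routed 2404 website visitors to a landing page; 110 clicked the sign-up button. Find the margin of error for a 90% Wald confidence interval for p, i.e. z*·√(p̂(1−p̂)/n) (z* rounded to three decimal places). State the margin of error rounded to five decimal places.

ME = 0.00701

With x = 110 successes in n = 2404, p̂ = 0.04576.
Standard error of p̂: √(0.043663/2404) = √0.000018163 = 0.004262.
For 90% confidence, z* = 1.645.
Margin of error = z*·SE = 1.645 × 0.004262 = 0.00701.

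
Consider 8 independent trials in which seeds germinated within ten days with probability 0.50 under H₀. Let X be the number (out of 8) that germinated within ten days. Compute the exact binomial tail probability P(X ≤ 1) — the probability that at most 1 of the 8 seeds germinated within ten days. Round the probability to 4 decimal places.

P = 0.0352

X ~ Binomial(n=8, p=0.50).
P(X ≤ 1) = C(8,0)·0.50^0·0.50^8 + C(8,1)·0.50^1·0.50^7.
= 0.003906 + 0.031250 = 0.0352.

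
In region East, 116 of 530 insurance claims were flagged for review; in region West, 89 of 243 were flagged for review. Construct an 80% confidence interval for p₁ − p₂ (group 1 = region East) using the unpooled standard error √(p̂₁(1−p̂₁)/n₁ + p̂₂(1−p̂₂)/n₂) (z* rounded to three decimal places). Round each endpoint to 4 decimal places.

p̂₁ = 0.21887, p̂₂ = 0.36626, so the observed difference is -0.14739.
Unpooled SE = √(p̂₁(1−p̂₁)/n₁ + p̂₂(1−p̂₂)/n₂) = √(0.000322575 + 0.000955195) = 0.035746.
The 80% critical value is z* = 1.282. Margin of error = 0.04583.
Interval: -0.14739 ± 0.04583 → (-0.1932, -0.1016).

(-0.1932, -0.1016)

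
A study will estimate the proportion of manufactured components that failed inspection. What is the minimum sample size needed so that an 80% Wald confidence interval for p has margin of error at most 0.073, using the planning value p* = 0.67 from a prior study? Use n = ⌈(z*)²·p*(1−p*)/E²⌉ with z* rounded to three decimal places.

n = 69

For 80% confidence, z* = 1.282.
p*(1−p*) = 0.67·0.33 = 0.2211.
(z*)²·p*(1−p*)/E² = 1.643524·0.2211/0.005329 = 68.190.
⌈68.190⌉ = 69.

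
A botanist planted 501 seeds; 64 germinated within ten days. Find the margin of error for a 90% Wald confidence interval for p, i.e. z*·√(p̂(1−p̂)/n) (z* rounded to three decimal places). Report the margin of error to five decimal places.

ME = 0.02453

The sample proportion is 64/501 = 0.12774.
SE = √(p̂(1−p̂)/n) = √(0.111426/501) = 0.014913.
For 90% confidence, z* = 1.645.
ME = 1.645·0.014913 = 0.02453.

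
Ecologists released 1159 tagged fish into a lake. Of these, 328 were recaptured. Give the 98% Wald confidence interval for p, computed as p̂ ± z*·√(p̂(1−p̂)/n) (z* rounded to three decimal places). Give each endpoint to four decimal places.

(0.2522, 0.3138)

Sample proportion p̂ = 328/1159 = 0.28300.
SE = √(p̂(1−p̂)/n) = √(0.202912/1159) = 0.013232.
For 98% confidence, z* = 2.326.
Margin = 2.326·0.013232 = 0.03078.
So the interval runs from 0.2522 to 0.3138.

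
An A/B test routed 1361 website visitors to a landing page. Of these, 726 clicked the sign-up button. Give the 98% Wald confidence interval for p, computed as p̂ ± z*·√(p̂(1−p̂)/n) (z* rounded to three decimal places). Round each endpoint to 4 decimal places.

The sample proportion is 726/1361 = 0.53343.
Standard error of p̂: √(0.248882/1361) = √0.000182867 = 0.013523.
z* = 2.326 at the 98% level.
Margin = 2.326·0.013523 = 0.03145.
Interval: 0.53343 ± 0.03145 → (0.5020, 0.5649).

(0.5020, 0.5649)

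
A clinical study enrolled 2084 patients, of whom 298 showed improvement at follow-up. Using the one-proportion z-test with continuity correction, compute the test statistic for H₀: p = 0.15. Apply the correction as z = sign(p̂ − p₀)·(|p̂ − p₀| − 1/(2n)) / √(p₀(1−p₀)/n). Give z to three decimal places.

z = -0.865

p̂ = 298/2084 = 0.14299. p̂ − p₀ = -0.007006.
1/(2n) = 0.000240.
Corrected numerator: |-0.007006| − 0.000240 = 0.006766.
Under H₀, SE = √(p₀(1−p₀)/n) = √(0.15·0.85/2084) = √0.000061180 = 0.007822.
z = (−)0.006766/0.007822 = -0.865.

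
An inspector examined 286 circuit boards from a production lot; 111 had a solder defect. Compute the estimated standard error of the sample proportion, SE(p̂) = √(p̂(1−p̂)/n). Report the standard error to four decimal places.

SE = 0.0288

Sample proportion p̂ = 111/286 = 0.38811.
p̂(1−p̂) = 0.38811·0.61189 = 0.237481.
Dividing by n and taking the root: √0.000830353 = 0.0288.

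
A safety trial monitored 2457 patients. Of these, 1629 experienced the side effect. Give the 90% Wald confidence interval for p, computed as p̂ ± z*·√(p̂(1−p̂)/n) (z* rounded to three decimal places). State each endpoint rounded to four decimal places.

(0.6473, 0.6787)

The sample proportion is 1629/2457 = 0.66300.
SE(p̂) = √(0.66300·0.33700/2457) = 0.009536.
z* = 1.645 at the 90% level.
Margin = 1.645·0.009536 = 0.01569.
So the interval runs from 0.6473 to 0.6787.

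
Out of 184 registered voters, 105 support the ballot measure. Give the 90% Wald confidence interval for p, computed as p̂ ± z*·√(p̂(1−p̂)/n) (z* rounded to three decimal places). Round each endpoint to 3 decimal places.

p̂ = 105/184 = 0.57065.
SE(p̂) = √(0.57065·0.42935/184) = 0.036491.
The 90% critical value is z* = 1.645.
Margin of error: 1.645 × 0.036491 = 0.06003.
Interval: 0.57065 ± 0.06003 → (0.511, 0.631).

(0.511, 0.631)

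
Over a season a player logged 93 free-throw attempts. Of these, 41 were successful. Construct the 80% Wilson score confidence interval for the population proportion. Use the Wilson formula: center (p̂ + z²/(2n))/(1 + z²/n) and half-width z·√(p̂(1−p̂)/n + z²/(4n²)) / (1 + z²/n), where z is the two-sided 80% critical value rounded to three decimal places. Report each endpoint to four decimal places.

Here p̂ = 41/93 = 0.44086 and z = 1.282 (z² = 1.643524).
1 + z²/n = 1.017672.
Adjusted center: (0.44086 + z²/(2n))/1.017672 = 0.44189.
Radicand: p̂(1−p̂)/n + z²/(4n²) = 0.002650564 + 0.000047506 = 0.002698070.
Half-width = z·√(radicand)/denom = 1.282·0.051943/1.017672 = 0.06543.
Interval: 0.44189 ± 0.06543 → (0.3765, 0.5073).

(0.3765, 0.5073)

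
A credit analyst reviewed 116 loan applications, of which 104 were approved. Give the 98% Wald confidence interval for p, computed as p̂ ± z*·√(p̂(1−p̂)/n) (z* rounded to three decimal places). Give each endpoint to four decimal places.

(0.8308, 0.9623)

Sample proportion p̂ = 104/116 = 0.89655.
SE = √(p̂(1−p̂)/n) = √(0.092747/116) = 0.028276.
For 98% confidence, z* = 2.326.
Margin of error: 2.326 × 0.028276 = 0.06577.
CI: 0.89655 ± 0.06577 = (0.8308, 0.9623).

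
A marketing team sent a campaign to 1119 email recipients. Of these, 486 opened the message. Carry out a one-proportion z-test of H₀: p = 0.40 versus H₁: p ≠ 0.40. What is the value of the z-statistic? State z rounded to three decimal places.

z = 2.343

p̂ = 486/1119 = 0.43432.
Under H₀, SE = √(p₀(1−p₀)/n) = √(0.40·0.60/1119) = √0.000214477 = 0.014645.
z = (p̂ − p₀)/SE = (0.43432 − 0.40)/0.014645 = 2.343.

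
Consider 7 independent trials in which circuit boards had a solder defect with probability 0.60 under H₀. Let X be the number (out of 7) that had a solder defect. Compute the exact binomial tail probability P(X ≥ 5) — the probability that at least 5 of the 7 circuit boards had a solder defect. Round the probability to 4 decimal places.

P = 0.4199

X ~ Binomial(n=7, p=0.60).
P(X ≥ 5) = C(7,5)·0.60^5·0.40^2 + C(7,6)·0.60^6·0.40^1 + C(7,7)·0.60^7·0.40^0.
= 0.261274 + 0.130637 + 0.027994 = 0.4199.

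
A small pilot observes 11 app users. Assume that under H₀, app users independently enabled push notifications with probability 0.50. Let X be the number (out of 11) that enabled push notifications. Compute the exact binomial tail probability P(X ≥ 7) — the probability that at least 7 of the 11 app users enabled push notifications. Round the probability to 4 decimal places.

P = 0.2744

X is binomial with n = 11 and p = 0.50.
P(X ≥ 7) = Σ_{j=7}^{11} C(11,j)·0.50^j·0.50^{11−j}.
= 0.161133 + 0.080566 + 0.026855 + 0.005371 + 0.000488 = 0.2744.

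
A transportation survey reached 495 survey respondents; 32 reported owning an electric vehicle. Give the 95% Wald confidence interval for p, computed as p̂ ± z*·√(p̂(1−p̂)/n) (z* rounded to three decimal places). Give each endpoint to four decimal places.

(0.0430, 0.0863)

The sample proportion is 32/495 = 0.06465.
Standard error of p̂: √(0.060467/495) = √0.000122156 = 0.011052.
The 95% critical value is z* = 1.960.
Margin = 1.960·0.011052 = 0.02166.
So the interval runs from 0.0430 to 0.0863.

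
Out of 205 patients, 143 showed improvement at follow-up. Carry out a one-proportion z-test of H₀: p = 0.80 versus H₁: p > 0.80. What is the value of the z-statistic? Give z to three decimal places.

z = -3.667

The sample proportion is 143/205 = 0.69756.
Null standard error: √(0.80·0.20/205) = √0.000780488 = 0.027937.
z = (0.69756 − 0.80)/0.027937 = -0.10244/0.027937 = -3.667.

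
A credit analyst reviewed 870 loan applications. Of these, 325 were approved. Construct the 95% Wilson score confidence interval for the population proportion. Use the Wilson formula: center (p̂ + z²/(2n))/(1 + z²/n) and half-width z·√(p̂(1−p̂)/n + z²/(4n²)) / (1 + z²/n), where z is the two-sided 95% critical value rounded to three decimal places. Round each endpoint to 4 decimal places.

(0.3420, 0.4062)

p̂ = 325/870 = 0.37356; z = 1.960, so z² = 3.841600.
Denominator 1 + z²/n = 1 + 3.841600/870 = 1.004416.
Center = (0.37356 + 0.002208)/1.004416 = 0.37412.
Radicand: p̂(1−p̂)/n + z²/(4n²) = 0.000268981 + 0.000001269 = 0.000270250.
Half-width = 1.960·√0.000270250/1.004416 = 0.03208.
Interval: 0.37412 ± 0.03208 → (0.3420, 0.4062).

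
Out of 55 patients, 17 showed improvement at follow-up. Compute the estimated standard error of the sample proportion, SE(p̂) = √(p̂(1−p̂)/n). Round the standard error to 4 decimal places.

With x = 17 successes in n = 55, p̂ = 0.30909.
p̂(1−p̂) = 0.30909·0.69091 = 0.213553.
Dividing by n and taking the root: √0.003882782 = 0.0623.

SE = 0.0623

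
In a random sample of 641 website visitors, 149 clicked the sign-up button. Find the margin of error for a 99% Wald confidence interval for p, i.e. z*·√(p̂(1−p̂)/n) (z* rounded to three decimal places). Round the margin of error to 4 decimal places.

p̂ = 149/641 = 0.23245.
Standard error of p̂: √(0.178417/641) = √0.000278341 = 0.016684.
The 99% critical value is z* = 2.576.
So ME = 0.0430.

ME = 0.0430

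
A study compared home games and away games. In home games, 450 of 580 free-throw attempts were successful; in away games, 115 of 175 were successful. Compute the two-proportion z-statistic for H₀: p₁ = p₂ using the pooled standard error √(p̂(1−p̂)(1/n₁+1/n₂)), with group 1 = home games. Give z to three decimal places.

z = 3.172

p̂₁ = 450/580 = 0.77586, p̂₂ = 115/175 = 0.65714.
Pooled p̂ = (450+115)/(580+175) = 565/755 = 0.74834.
Pooled SE = √[0.1883251·0.00743842] ≈ 0.037428.
z = 0.11872/0.037428 = 3.172.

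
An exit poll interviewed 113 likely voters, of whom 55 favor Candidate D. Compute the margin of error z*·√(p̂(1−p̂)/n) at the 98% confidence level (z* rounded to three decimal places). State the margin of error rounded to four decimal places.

p̂ = 55/113 = 0.48673.
SE(p̂) = √(0.48673·0.51327/113) = 0.047019.
For 98% confidence, z* = 2.326.
Margin of error = z*·SE = 2.326 × 0.047019 = 0.1094.

ME = 0.1094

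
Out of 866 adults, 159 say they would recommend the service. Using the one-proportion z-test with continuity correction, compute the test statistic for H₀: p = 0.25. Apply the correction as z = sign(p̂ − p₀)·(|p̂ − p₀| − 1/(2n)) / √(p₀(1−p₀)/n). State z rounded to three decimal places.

p̂ = 159/866 = 0.18360. p̂ − p₀ = -0.066397.
Continuity correction 1/(2n) = 1/1732 = 0.000577.
Corrected numerator: |-0.066397| − 0.000577 = 0.065820.
SE₀ = √(0.25·0.75/866) = 0.014714.
z = −0.065820/0.014714 = -4.473.

z = -4.473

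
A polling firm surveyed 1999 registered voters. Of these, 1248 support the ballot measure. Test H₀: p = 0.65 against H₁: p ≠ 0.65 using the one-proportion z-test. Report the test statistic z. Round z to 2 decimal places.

Sample proportion p̂ = 1248/1999 = 0.62431.
Under H₀, SE = √(p₀(1−p₀)/n) = √(0.65·0.35/1999) = √0.000113807 = 0.010668.
Test statistic: z = -0.02569/0.010668 = -2.41.

z = -2.41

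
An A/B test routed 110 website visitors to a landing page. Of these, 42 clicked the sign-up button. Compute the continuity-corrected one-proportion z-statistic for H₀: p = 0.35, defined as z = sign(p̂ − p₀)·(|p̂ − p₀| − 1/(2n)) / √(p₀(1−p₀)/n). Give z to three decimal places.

Sample proportion p̂ = 42/110 = 0.38182. p̂ − p₀ = 0.031818.
1/(2n) = 0.004545.
Corrected numerator: |0.031818| − 0.004545 = 0.027273.
Null standard error: √(0.35·0.65/110) = √0.002068182 = 0.045477.
z = +0.027273/0.045477 = 0.600.

z = 0.600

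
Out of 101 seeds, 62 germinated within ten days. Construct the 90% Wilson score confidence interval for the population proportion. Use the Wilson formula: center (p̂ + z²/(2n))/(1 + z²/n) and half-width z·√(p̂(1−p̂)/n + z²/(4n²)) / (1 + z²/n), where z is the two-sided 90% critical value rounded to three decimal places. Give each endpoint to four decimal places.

p̂ = 62/101 = 0.61386; z = 1.645, so z² = 2.706025.
Denominator 1 + z²/n = 1 + 2.706025/101 = 1.026792.
Adjusted center: (0.61386 + z²/(2n))/1.026792 = 0.61089.
Radicand: p̂(1−p̂)/n + z²/(4n²) = 0.002346887 + 0.000066318 = 0.002413205.
Half-width = z·√(radicand)/denom = 1.645·0.049124/1.026792 = 0.07870.
Interval: 0.61089 ± 0.07870 → (0.5322, 0.6896).

(0.5322, 0.6896)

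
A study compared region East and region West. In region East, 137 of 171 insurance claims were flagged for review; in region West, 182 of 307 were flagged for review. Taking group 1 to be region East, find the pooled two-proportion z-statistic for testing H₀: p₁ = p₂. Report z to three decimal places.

z = 4.634

p̂₁ = 137/171 = 0.80117, p̂₂ = 182/307 = 0.59283.
Pooled p̂ = (137+182)/(171+307) = 319/478 = 0.66736.
Pooled SE = √[0.2219893·0.00910528] ≈ 0.044959.
z = (p̂₁ − p̂₂)/SE = (0.80117 − 0.59283)/0.044959 = 0.20834/0.044959 = 4.634.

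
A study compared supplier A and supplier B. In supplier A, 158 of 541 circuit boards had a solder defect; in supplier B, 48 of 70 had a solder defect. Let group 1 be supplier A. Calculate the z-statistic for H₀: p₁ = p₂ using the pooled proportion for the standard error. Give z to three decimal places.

z = -6.556

p̂₁ = 158/541 = 0.29205, p̂₂ = 48/70 = 0.68571.
Pooling: p̂ = 206/611 = 0.33715.
Pooled SE = √[0.2234806·0.01613414] ≈ 0.060047.
z = (p̂₁ − p̂₂)/SE = (0.29205 − 0.68571)/0.060047 = -0.39366/0.060047 = -6.556.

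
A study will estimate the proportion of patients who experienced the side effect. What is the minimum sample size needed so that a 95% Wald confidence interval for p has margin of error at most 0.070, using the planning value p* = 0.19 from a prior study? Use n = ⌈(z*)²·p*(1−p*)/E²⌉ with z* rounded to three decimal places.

n = 121

For 95% confidence, z* = 1.960.
p*(1−p*) = 0.1539.
Required n before rounding: 3.841600 × 0.1539 / 0.070² = 120.658.
Rounding up, n = 121.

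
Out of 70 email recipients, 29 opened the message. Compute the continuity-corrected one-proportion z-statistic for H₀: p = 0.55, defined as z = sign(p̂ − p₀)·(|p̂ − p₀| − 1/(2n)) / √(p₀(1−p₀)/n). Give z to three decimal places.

z = -2.162

p̂ = 29/70 = 0.41429. p̂ − p₀ = -0.135714.
1/(2n) = 0.007143.
Corrected numerator: |-0.135714| − 0.007143 = 0.128571.
Null standard error: √(0.55·0.45/70) = √0.003535714 = 0.059462.
z = −0.128571/0.059462 = -2.162.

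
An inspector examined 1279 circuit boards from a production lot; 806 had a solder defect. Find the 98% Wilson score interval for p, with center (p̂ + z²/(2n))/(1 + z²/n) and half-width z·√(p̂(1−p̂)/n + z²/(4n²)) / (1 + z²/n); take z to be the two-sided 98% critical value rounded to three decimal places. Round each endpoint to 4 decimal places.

Here p̂ = 806/1279 = 0.63018 and z = 2.326 (z² = 5.410276).
1 + z²/n = 1.004230.
Center = (0.63018 + 0.002115)/1.004230 = 0.62963.
Radicand: p̂(1−p̂)/n + z²/(4n²) = 0.000182215 + 0.000000827 = 0.000183042.
Half-width = z·√(radicand)/denom = 2.326·0.013529/1.004230 = 0.03134.
CI: 0.62963 ± 0.03134 = (0.5983, 0.6610).

(0.5983, 0.6610)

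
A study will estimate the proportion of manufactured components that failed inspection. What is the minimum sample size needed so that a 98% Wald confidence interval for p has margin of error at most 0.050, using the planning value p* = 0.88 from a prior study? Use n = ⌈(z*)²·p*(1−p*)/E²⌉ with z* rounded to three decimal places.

z* = 2.326 at the 98% level.
p*(1−p*) = 0.1056.
Required n before rounding: 5.410276 × 0.1056 / 0.050² = 228.530.
Rounding up, n = 229.

n = 229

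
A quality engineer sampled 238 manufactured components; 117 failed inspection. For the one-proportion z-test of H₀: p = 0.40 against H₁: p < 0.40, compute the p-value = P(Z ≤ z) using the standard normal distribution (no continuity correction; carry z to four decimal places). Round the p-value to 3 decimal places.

The sample proportion is 117/238 = 0.49160.
SE₀ = √(0.40·0.60/238) = 0.031755.
z = (p̂ − p₀)/SE = (117/238 − 0.40)/0.031755 ≈ 2.8844.
p-value = P(Z ≤ z) with z = 2.8844 → 0.998.

p-value = 0.998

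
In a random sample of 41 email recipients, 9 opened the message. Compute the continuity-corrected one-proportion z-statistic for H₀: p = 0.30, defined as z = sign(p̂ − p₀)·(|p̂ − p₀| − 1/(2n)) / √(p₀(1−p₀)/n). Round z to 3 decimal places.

Sample proportion p̂ = 9/41 = 0.21951. p̂ − p₀ = -0.080488.
Continuity correction 1/(2n) = 1/82 = 0.012195.
Corrected numerator: |-0.080488| − 0.012195 = 0.068293.
SE₀ = √(0.30·0.70/41) = 0.071568.
z = (−)0.068293/0.071568 = -0.954.

z = -0.954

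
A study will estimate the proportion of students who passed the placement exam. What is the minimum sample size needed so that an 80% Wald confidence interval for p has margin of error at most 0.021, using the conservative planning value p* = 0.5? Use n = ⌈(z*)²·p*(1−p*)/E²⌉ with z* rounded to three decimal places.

n = 932

The 80% critical value is z* = 1.282.
p*(1−p*) = 0.50·0.50 = 0.2500.
(z*)²·p*(1−p*)/E² = 1.643524·0.2500/0.000441 = 931.703.
Rounding up, n = 932.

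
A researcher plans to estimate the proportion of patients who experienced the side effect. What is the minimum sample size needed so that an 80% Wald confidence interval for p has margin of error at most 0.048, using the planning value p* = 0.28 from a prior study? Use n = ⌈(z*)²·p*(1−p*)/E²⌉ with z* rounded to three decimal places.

n = 144

For 80% confidence, z* = 1.282.
p*(1−p*) = 0.28·0.72 = 0.2016.
(z*)²·p*(1−p*)/E² = 1.643524·0.2016/0.002304 = 143.808.
⌈143.808⌉ = 144.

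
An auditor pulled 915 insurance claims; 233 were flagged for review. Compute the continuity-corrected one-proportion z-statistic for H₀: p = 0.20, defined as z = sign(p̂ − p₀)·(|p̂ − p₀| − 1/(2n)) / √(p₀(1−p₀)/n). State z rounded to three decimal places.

z = 4.091

p̂ = 233/915 = 0.25464. p̂ − p₀ = 0.054645.
Continuity correction 1/(2n) = 1/1830 = 0.000546.
Corrected numerator: |0.054645| − 0.000546 = 0.054099.
SE₀ = √(0.20·0.80/915) = 0.013224.
z = (+)0.054099/0.013224 = 4.091.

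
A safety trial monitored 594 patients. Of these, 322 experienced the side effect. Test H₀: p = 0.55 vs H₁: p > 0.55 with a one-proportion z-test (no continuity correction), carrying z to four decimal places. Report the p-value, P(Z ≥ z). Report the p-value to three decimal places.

p-value = 0.651

p̂ = 322/594 = 0.54209.
SE₀ = √(0.55·0.45/594) = 0.020412.
Test statistic (full precision, shown to 4 dp): z = (322/594 − 0.55)/SE₀ ≈ -0.3876.
p-value = P(Z ≥ z) with z = -0.3876 → 0.651.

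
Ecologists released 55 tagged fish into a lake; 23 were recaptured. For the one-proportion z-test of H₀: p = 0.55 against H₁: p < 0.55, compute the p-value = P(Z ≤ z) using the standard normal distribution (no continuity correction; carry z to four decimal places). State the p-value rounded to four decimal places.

With x = 23 successes in n = 55, p̂ = 0.41818.
Under H₀, SE = √(p₀(1−p₀)/n) = √(0.55·0.45/55) = √0.004500000 = 0.067082.
z = (p̂ − p₀)/SE = (23/55 − 0.55)/0.067082 ≈ -1.9650.
From the standard normal, P(Z ≤ z) = 0.0247.

p-value = 0.0247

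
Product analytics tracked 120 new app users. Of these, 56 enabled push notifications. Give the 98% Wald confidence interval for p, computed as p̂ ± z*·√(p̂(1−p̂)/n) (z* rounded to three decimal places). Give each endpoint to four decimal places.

With x = 56 successes in n = 120, p̂ = 0.46667.
SE(p̂) = √(0.46667·0.53333/120) = 0.045542.
The 98% critical value is z* = 2.326.
Margin = 2.326·0.045542 = 0.10593.
Interval: 0.46667 ± 0.10593 → (0.3607, 0.5726).

(0.3607, 0.5726)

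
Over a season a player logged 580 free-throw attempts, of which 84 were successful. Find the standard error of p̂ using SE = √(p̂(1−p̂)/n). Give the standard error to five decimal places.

SE = 0.01461

With x = 84 successes in n = 580, p̂ = 0.14483.
p̂(1−p̂) = 0.14483·0.85517 = 0.123854.
SE = √(0.123854/580) = √0.000213541 = 0.01461.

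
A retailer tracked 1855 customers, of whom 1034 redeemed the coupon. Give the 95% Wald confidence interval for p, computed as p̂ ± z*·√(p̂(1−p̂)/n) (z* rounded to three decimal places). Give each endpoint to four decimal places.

(0.5348, 0.5800)

With x = 1034 successes in n = 1855, p̂ = 0.55741.
Standard error of p̂: √(0.246704/1855) = √0.000132994 = 0.011532.
For 95% confidence, z* = 1.960.
Margin = 1.960·0.011532 = 0.02260.
So the interval runs from 0.5348 to 0.5800.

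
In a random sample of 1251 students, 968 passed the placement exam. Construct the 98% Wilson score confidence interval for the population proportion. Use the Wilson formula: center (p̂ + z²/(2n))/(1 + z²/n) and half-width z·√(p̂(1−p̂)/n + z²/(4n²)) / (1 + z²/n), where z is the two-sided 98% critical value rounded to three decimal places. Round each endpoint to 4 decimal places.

p̂ = 968/1251 = 0.77378; z = 2.326, so z² = 5.410276.
1 + z²/n = 1.004325.
Center = (0.77378 + 0.002162)/1.004325 = 0.77260.
Radicand: p̂(1−p̂)/n + z²/(4n²) = 0.000139923 + 0.000000864 = 0.000140787.
Half-width = 2.326·√0.000140787/1.004325 = 0.02748.
So the interval runs from 0.7451 to 0.8001.

(0.7451, 0.8001)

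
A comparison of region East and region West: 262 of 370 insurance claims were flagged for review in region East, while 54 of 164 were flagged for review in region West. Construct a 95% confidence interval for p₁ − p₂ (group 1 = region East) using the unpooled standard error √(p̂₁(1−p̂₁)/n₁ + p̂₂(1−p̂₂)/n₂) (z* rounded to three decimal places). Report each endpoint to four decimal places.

(0.2933, 0.4644)

p̂₁ = 0.70811, p̂₂ = 0.32927, so the observed difference is 0.37884.
SE = √(0.000558624 + 0.001346651) = √0.001905275 = 0.043649.
For 95% confidence, z* = 1.960. Margin = 1.960·0.043649 = 0.08555.
So the interval runs from 0.2933 to 0.4644.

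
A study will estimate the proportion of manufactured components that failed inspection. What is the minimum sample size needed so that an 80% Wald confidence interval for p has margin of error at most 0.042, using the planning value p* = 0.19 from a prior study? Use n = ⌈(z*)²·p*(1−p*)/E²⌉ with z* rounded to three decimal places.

For 80% confidence, z* = 1.282.
p*(1−p*) = 0.19·0.81 = 0.1539.
(z*)²·p*(1−p*)/E² = 1.643524·0.1539/0.001764 = 143.389.
⌈143.389⌉ = 144.

n = 144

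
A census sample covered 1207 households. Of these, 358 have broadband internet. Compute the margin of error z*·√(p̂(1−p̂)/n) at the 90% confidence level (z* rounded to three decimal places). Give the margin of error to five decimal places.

ME = 0.02163

Sample proportion p̂ = 358/1207 = 0.29660.
Standard error of p̂: √(0.208630/1207) = √0.000172850 = 0.013147.
z* = 1.645 at the 90% level.
So ME = 0.02163.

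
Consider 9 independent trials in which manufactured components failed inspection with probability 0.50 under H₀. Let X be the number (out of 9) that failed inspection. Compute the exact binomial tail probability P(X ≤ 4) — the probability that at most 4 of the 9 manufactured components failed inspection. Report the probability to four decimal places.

X is binomial with n = 9 and p = 0.50.
P(X ≤ 4) = Σ_{j=0}^{4} C(9,j)·0.50^j·0.50^{9−j}.
= 0.001953 + 0.017578 + 0.070312 + 0.164062 + 0.246094 = 0.5000.

P = 0.5000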